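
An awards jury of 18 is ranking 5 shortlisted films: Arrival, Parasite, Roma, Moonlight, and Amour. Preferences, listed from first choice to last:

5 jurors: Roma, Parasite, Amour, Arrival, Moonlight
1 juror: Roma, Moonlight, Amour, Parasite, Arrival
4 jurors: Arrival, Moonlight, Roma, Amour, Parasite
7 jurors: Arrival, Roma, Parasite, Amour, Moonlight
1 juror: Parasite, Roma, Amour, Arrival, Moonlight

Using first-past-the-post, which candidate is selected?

Arrival

First-place votes: Arrival 11, Parasite 1, Roma 6, Moonlight 0, Amour 0.
Arrival has the most first-place votes.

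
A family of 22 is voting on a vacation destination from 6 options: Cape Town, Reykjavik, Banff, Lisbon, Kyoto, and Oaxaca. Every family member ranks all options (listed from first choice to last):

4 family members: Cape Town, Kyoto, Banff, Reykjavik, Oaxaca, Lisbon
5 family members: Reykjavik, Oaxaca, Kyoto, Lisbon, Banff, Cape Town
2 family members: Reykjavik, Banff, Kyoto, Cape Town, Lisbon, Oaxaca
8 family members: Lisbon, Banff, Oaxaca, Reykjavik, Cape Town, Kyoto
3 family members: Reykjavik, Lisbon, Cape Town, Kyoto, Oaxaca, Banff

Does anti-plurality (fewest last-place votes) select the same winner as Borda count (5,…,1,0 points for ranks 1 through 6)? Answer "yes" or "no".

yes

Anti-plurality — last-place votes: Cape Town 5, Reykjavik 0, Banff 3, Lisbon 4, Kyoto 8, Oaxaca 2. Winner: Reykjavik.
Borda — scores: Cape Town 41, Reykjavik 74, Banff 57, Lisbon 64, Kyoto 43, Oaxaca 51. Winner: Reykjavik.
The two methods agree.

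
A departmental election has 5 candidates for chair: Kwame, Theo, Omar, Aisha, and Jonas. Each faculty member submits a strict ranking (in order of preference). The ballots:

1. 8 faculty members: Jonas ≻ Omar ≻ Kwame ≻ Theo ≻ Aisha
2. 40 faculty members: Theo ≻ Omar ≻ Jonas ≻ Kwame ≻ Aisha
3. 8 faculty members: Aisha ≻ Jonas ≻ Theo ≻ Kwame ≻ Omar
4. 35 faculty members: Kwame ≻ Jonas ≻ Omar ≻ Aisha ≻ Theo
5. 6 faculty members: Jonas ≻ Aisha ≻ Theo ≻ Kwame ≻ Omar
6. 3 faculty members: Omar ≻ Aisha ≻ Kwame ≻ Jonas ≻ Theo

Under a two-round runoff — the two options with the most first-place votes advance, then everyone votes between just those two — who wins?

Round 1 first-place votes: Kwame 35, Theo 40, Omar 3, Aisha 8, Jonas 14.
Theo and Kwame advance.
Runoff: Theo is preferred to Kwame by 54 voters; Kwame by 46.
Theo wins the runoff.

Theo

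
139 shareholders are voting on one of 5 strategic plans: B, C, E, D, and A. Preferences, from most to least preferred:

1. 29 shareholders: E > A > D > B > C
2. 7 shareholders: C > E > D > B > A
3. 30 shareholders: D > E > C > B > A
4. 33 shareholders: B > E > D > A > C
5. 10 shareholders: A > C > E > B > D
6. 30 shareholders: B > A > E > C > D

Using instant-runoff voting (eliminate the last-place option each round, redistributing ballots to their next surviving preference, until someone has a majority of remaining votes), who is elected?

Round 1: B 63, C 7, E 29, D 30, A 10. Eliminate C.
Round 2: B 63, E 36, D 30, A 10. Eliminate A.
Round 3: B 63, E 46, D 30. Eliminate D.
Round 4: B 63, E 76. E has a majority.

E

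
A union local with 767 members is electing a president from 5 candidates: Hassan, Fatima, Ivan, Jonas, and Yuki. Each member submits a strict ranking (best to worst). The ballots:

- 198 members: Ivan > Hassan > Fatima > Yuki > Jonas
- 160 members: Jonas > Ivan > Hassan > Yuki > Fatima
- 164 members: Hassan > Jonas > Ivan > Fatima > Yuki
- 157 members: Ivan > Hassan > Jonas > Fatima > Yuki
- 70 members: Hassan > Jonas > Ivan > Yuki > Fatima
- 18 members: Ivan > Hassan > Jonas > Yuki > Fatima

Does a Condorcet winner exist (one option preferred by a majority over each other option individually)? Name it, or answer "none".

none

Checking pairwise contests:
Ivan beats Hassan 533–234.
Hassan beats Fatima 767–0.
Jonas beats Ivan 394–373.
Hassan beats Jonas 607–160.
Hassan beats Yuki 767–0.
Every option loses at least one head-to-head, so there is no Condorcet winner.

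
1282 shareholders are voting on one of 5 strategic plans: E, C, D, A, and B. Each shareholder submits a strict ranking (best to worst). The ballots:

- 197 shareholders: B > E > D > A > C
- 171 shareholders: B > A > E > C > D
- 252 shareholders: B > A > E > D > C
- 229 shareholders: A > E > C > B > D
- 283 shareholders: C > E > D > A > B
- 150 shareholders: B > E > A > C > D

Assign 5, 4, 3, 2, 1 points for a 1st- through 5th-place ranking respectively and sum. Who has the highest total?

E: 197·4 + 171·3 + 252·3 + 229·4 + 283·4 + 150·4 = 4705
C: 197·1 + 171·2 + 252·1 + 229·3 + 283·5 + 150·2 = 3193
D: 197·3 + 171·1 + 252·2 + 229·1 + 283·3 + 150·1 = 2494
A: 197·2 + 171·4 + 252·4 + 229·5 + 283·2 + 150·3 = 4247
B: 197·5 + 171·5 + 252·5 + 229·2 + 283·1 + 150·5 = 4591
E has the highest Borda score (4705).

E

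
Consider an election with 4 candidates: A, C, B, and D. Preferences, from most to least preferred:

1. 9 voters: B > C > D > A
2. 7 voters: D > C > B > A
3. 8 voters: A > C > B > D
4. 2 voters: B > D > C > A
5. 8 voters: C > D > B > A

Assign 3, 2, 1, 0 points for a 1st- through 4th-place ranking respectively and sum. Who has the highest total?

A: 9·0 + 7·0 + 8·3 + 2·0 + 8·0 = 24
C: 9·2 + 7·2 + 8·2 + 2·1 + 8·3 = 74
B: 9·3 + 7·1 + 8·1 + 2·3 + 8·1 = 56
D: 9·1 + 7·3 + 8·0 + 2·2 + 8·2 = 50
C has the highest Borda score (74).

C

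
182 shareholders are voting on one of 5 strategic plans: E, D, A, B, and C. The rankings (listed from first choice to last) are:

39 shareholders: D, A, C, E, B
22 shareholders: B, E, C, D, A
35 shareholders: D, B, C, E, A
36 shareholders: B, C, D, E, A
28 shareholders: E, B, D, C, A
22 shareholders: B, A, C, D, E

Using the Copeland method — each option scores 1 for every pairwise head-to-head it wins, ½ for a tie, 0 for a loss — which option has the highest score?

E: beats A; loses to D, B, and C → score 1.
D: beats E, A, and C; loses to B → score 3.
A: loses to E, D, B, and C → score 0.
B: beats E, D, A, and C → score 4.
C: beats E and A; loses to D and B → score 2.
B has the best pairwise record.

B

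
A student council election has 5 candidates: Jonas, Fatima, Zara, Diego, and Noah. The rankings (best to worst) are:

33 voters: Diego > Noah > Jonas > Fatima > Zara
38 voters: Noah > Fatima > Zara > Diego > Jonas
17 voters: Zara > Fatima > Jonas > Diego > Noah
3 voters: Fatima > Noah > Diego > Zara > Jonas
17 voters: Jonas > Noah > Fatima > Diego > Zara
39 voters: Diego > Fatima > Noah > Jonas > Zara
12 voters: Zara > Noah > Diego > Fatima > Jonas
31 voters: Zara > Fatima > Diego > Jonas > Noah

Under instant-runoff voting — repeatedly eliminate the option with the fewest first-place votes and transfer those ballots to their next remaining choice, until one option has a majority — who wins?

Zara

Round 1: Jonas 17, Fatima 3, Zara 60, Diego 72, Noah 38. Eliminate Fatima.
Round 2: Jonas 17, Zara 60, Diego 72, Noah 41. Eliminate Jonas.
Round 3: Zara 60, Diego 72, Noah 58. Eliminate Noah.
Round 4: Zara 98, Diego 92. Zara has a majority.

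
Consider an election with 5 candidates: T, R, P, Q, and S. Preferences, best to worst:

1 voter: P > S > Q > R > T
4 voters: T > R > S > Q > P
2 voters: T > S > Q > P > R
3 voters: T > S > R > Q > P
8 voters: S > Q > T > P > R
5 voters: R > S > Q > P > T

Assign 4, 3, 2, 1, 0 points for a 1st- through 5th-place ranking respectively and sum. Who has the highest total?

S

T: 1·0 + 4·4 + 2·4 + 3·4 + 8·2 + 5·0 = 52
R: 1·1 + 4·3 + 2·0 + 3·2 + 8·0 + 5·4 = 39
P: 1·4 + 4·0 + 2·1 + 3·0 + 8·1 + 5·1 = 19
Q: 1·2 + 4·1 + 2·2 + 3·1 + 8·3 + 5·2 = 47
S: 1·3 + 4·2 + 2·3 + 3·3 + 8·4 + 5·3 = 73
S has the highest Borda score (73).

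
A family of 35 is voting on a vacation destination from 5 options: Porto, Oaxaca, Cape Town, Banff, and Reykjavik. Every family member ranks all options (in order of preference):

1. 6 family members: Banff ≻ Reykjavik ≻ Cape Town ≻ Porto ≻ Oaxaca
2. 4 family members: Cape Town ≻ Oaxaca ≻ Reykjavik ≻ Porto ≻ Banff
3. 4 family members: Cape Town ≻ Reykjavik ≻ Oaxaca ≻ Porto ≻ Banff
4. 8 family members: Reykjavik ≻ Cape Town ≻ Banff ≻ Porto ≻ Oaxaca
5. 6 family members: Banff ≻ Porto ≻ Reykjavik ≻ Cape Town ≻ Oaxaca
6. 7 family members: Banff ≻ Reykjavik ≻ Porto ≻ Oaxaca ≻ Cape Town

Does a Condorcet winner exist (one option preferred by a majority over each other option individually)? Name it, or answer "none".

Banff

Banff vs Porto: 27–8 for Banff.
Banff vs Oaxaca: 27–8 for Banff.
Banff vs Cape Town: 19–16 for Banff.
Banff vs Reykjavik: 19–16 for Banff.
Banff beats every other option head-to-head.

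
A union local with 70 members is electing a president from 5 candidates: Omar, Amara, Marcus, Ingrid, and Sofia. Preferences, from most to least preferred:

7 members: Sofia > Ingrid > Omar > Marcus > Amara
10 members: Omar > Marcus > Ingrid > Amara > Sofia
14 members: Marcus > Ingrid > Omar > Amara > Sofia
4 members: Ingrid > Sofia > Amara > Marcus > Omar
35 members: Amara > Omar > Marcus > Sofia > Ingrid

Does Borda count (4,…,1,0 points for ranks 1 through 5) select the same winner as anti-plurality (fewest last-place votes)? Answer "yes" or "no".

Borda — scores: Omar 187, Amara 172, Marcus 167, Ingrid 99, Sofia 75. Winner: Omar.
Anti-plurality — last-place votes: Omar 4, Amara 7, Marcus 0, Ingrid 35, Sofia 24. Winner: Marcus.
The two methods disagree.

no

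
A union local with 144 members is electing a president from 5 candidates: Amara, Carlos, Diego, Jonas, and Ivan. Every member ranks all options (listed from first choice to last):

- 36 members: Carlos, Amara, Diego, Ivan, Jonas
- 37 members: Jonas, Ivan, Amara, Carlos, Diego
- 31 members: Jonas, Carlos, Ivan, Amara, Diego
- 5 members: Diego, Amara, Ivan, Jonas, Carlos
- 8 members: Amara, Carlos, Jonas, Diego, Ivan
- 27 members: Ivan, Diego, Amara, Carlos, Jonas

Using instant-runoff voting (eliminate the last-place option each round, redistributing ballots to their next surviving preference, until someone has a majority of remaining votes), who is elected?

Jonas

Round 1: Amara 8, Carlos 36, Diego 5, Jonas 68, Ivan 27. Eliminate Diego.
Round 2: Amara 13, Carlos 36, Jonas 68, Ivan 27. Eliminate Amara.
Round 3: Carlos 44, Jonas 68, Ivan 32. Eliminate Ivan.
Round 4: Carlos 71, Jonas 73. Jonas has a majority.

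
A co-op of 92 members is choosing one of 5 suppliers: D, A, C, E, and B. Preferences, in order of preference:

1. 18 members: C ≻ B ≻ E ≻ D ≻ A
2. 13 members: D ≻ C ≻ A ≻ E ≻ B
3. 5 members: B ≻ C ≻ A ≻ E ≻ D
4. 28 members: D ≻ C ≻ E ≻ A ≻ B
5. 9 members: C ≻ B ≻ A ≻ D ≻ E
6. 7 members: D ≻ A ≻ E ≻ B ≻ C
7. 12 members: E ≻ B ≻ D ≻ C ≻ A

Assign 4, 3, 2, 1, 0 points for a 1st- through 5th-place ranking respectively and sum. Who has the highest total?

D: 18·1 + 13·4 + 5·0 + 28·4 + 9·1 + 7·4 + 12·2 = 243
A: 18·0 + 13·2 + 5·2 + 28·1 + 9·2 + 7·3 + 12·0 = 103
C: 18·4 + 13·3 + 5·3 + 28·3 + 9·4 + 7·0 + 12·1 = 258
E: 18·2 + 13·1 + 5·1 + 28·2 + 9·0 + 7·2 + 12·4 = 172
B: 18·3 + 13·0 + 5·4 + 28·0 + 9·3 + 7·1 + 12·3 = 144
C has the highest Borda score (258).

C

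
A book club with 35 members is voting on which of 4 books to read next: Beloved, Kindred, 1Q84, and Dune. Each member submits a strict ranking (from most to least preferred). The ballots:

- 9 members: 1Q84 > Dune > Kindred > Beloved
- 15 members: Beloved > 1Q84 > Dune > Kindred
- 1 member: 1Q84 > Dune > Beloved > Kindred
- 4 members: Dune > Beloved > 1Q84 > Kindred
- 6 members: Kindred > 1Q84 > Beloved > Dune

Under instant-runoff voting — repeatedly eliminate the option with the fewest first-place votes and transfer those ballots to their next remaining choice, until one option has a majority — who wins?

Round 1: Beloved 15, Kindred 6, 1Q84 10, Dune 4. Eliminate Dune.
Round 2: Beloved 19, Kindred 6, 1Q84 10. Beloved has a majority.

Beloved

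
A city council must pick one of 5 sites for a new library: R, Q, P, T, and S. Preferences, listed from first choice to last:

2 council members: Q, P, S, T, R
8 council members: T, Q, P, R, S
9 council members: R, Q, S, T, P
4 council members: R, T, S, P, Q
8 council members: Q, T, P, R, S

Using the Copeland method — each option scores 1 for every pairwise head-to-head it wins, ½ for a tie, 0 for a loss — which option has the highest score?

R: beats S; loses to Q, P, and T → score 1.
Q: beats R, P, T, and S → score 4.
P: beats R and S; loses to Q and T → score 2.
T: beats R, P, and S; loses to Q → score 3.
S: loses to R, Q, P, and T → score 0.
Q has the best pairwise record.

Q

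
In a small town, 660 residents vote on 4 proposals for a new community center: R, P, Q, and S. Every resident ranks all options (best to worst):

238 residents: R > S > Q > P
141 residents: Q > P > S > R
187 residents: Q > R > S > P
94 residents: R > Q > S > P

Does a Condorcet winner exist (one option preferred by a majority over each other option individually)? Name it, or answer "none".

R vs P: 519–141 for R.
R vs Q: 332–328 for R.
R vs S: 519–141 for R.
R beats every other option head-to-head.

R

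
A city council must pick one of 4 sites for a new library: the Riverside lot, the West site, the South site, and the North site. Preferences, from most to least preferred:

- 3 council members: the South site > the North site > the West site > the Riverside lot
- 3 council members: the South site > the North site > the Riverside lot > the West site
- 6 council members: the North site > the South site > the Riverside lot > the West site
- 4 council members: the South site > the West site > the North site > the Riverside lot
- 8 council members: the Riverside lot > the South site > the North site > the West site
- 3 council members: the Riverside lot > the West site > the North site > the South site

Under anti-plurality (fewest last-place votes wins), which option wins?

Last-place votes: the Riverside lot 7, the West site 17, the South site 3, the North site 0.
the North site is ranked last by the fewest voters, so the North site wins.

the North site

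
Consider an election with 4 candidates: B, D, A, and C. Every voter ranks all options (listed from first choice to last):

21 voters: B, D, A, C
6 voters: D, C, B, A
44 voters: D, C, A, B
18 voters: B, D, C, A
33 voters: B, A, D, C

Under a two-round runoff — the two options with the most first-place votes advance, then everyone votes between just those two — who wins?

B

Round 1 first-place votes: B 72, D 50, A 0, C 0.
B and D advance.
Runoff: B is preferred to D by 72 voters; D by 50.
B wins the runoff.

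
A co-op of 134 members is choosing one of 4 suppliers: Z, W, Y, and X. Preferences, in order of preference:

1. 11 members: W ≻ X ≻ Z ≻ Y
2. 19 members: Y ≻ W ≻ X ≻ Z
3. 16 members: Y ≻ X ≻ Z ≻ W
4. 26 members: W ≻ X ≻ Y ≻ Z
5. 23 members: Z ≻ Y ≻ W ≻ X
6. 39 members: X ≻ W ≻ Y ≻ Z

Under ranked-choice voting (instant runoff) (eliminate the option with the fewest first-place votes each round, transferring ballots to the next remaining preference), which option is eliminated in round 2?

W

Round 1: Z 23, W 37, Y 35, X 39. Eliminate Z.
Round 2: W 37, Y 58, X 39. Eliminate W.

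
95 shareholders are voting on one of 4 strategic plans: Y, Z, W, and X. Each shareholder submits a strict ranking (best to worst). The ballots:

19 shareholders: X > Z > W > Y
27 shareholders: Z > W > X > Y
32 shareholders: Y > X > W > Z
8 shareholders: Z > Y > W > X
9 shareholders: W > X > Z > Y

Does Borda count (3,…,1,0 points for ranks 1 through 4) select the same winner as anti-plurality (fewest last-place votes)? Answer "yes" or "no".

no

Borda — scores: Y 112, Z 152, W 140, X 166. Winner: X.
Anti-plurality — last-place votes: Y 55, Z 32, W 0, X 8. Winner: W.
The two methods disagree.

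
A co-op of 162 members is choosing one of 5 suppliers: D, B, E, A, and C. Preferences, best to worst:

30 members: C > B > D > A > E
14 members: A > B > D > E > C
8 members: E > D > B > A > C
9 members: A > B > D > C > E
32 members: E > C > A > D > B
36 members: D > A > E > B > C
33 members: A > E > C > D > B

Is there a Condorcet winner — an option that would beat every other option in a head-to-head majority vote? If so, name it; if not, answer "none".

A

A vs D: 88–74 for A.
A vs B: 124–38 for A.
A vs E: 122–40 for A.
A vs C: 100–62 for A.
A beats every other option head-to-head.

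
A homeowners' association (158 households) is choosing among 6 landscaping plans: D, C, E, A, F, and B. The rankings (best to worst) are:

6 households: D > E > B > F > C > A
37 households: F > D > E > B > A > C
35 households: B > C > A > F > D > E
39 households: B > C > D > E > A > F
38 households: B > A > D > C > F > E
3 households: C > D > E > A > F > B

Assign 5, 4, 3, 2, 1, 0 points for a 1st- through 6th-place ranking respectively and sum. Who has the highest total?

D: 6·5 + 37·4 + 35·1 + 39·3 + 38·3 + 3·4 = 456
C: 6·1 + 37·0 + 35·4 + 39·4 + 38·2 + 3·5 = 393
E: 6·4 + 37·3 + 35·0 + 39·2 + 38·0 + 3·3 = 222
A: 6·0 + 37·1 + 35·3 + 39·1 + 38·4 + 3·2 = 339
F: 6·2 + 37·5 + 35·2 + 39·0 + 38·1 + 3·1 = 308
B: 6·3 + 37·2 + 35·5 + 39·5 + 38·5 + 3·0 = 652
B has the highest Borda score (652).

B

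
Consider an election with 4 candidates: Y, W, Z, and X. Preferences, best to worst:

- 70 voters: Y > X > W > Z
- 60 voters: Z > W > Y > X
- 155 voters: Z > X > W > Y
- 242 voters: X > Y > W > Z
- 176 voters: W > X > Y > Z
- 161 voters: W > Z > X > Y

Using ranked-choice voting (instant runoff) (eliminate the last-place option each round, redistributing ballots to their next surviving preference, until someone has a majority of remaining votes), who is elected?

X

Round 1: Y 70, W 337, Z 215, X 242. Eliminate Y.
Round 2: W 337, Z 215, X 312. Eliminate Z.
Round 3: W 397, X 467. X has a majority.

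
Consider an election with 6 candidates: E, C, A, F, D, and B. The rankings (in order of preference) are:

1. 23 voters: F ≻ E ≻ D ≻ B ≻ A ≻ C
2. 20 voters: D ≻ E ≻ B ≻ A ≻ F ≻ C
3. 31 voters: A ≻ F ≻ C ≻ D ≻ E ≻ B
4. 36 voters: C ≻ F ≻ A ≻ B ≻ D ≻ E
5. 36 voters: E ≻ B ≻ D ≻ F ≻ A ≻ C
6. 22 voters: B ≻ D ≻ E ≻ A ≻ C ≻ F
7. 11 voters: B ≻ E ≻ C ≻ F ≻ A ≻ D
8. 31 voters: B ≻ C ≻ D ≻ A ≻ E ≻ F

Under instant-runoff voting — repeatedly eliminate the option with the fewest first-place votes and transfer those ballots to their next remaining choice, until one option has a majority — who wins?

Round 1: E 36, C 36, A 31, F 23, D 20, B 64. Eliminate D.
Round 2: E 56, C 36, A 31, F 23, B 64. Eliminate F.
Round 3: E 79, C 36, A 31, B 64. Eliminate A.
Round 4: E 79, C 67, B 64. Eliminate B.
Round 5: E 112, C 98. E has a majority.

E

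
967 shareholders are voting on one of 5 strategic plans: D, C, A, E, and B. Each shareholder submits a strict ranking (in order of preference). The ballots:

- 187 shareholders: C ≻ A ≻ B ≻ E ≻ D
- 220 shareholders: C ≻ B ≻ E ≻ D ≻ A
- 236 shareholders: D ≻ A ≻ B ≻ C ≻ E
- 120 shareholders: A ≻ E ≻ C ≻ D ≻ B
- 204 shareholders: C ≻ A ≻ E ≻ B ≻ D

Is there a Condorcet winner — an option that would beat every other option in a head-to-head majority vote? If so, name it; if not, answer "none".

C

C vs D: 731–236 for C.
C vs A: 611–356 for C.
C vs E: 847–120 for C.
C vs B: 731–236 for C.
C beats every other option head-to-head.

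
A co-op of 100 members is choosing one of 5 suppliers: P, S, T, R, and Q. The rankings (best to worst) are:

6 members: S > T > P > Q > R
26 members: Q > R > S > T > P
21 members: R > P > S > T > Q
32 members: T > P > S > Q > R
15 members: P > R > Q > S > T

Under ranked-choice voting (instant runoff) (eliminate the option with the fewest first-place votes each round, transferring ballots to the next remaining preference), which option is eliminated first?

Round 1: P 15, S 6, T 32, R 21, Q 26. Eliminate S.

S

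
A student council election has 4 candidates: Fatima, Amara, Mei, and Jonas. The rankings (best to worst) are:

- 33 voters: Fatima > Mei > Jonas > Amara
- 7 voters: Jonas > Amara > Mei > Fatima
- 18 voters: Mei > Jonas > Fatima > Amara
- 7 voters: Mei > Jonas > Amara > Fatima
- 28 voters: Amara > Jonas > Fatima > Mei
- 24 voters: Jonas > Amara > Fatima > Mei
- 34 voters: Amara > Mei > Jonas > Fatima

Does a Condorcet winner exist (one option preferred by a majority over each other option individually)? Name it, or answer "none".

none

Checking pairwise contests:
Amara beats Fatima 100–51.
Jonas beats Amara 89–62.
Fatima beats Mei 85–66.
Mei beats Jonas 92–59.
Every option loses at least one head-to-head, so there is no Condorcet winner.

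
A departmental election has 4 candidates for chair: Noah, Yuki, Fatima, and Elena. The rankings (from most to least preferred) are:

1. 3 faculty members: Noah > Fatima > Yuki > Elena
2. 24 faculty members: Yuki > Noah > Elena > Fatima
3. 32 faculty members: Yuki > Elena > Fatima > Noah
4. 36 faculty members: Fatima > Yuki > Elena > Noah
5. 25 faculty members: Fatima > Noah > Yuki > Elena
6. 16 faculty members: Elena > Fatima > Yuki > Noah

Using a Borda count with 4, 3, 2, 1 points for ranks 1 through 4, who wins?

Yuki

Noah: 3·4 + 24·3 + 32·1 + 36·1 + 25·3 + 16·1 = 243
Yuki: 3·2 + 24·4 + 32·4 + 36·3 + 25·2 + 16·2 = 420
Fatima: 3·3 + 24·1 + 32·2 + 36·4 + 25·4 + 16·3 = 389
Elena: 3·1 + 24·2 + 32·3 + 36·2 + 25·1 + 16·4 = 308
Yuki has the highest Borda score (420).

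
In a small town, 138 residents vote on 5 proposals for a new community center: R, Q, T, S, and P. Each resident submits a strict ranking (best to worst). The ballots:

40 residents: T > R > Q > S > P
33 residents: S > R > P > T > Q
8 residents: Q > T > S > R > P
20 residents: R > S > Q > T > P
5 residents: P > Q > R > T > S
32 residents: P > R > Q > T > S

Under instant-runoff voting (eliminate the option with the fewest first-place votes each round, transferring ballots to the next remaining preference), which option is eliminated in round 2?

Round 1: R 20, Q 8, T 40, S 33, P 37. Eliminate Q.
Round 2: R 20, T 48, S 33, P 37. Eliminate R.

R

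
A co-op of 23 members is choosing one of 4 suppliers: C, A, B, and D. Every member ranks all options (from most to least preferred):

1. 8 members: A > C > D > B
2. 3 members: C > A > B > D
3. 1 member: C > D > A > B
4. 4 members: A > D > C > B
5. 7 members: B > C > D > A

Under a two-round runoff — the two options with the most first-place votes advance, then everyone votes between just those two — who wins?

A

Round 1 first-place votes: C 4, A 12, B 7, D 0.
A and B advance.
Runoff: A is preferred to B by 16 voters; B by 7.
A wins the runoff.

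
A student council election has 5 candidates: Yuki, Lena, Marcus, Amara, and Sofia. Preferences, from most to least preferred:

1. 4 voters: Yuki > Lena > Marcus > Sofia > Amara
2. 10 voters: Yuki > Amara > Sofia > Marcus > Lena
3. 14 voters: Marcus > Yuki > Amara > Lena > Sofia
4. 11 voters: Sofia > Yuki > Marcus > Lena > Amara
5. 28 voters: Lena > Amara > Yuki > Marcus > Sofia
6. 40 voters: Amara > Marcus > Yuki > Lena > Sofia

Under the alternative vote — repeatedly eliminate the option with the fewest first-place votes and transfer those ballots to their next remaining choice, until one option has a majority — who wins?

Round 1: Yuki 14, Lena 28, Marcus 14, Amara 40, Sofia 11. Eliminate Sofia.
Round 2: Yuki 25, Lena 28, Marcus 14, Amara 40. Eliminate Marcus.
Round 3: Yuki 39, Lena 28, Amara 40. Eliminate Lena.
Round 4: Yuki 39, Amara 68. Amara has a majority.

Amara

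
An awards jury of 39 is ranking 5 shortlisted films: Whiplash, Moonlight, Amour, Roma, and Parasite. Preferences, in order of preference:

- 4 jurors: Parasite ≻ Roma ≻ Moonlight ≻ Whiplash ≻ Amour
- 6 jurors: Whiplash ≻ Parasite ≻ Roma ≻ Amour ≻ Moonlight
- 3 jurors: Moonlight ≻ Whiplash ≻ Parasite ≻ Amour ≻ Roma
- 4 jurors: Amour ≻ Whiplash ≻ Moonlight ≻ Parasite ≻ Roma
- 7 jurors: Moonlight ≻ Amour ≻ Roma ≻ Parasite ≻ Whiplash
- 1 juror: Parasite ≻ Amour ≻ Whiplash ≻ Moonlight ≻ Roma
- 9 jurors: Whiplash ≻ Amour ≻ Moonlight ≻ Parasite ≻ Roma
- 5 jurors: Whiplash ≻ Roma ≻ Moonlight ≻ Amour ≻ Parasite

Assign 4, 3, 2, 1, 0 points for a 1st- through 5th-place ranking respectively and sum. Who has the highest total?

Whiplash

Whiplash: 4·1 + 6·4 + 3·3 + 4·3 + 7·0 + 1·2 + 9·4 + 5·4 = 107
Moonlight: 4·2 + 6·0 + 3·4 + 4·2 + 7·4 + 1·1 + 9·2 + 5·2 = 85
Amour: 4·0 + 6·1 + 3·1 + 4·4 + 7·3 + 1·3 + 9·3 + 5·1 = 81
Roma: 4·3 + 6·2 + 3·0 + 4·0 + 7·2 + 1·0 + 9·0 + 5·3 = 53
Parasite: 4·4 + 6·3 + 3·2 + 4·1 + 7·1 + 1·4 + 9·1 + 5·0 = 64
Whiplash has the highest Borda score (107).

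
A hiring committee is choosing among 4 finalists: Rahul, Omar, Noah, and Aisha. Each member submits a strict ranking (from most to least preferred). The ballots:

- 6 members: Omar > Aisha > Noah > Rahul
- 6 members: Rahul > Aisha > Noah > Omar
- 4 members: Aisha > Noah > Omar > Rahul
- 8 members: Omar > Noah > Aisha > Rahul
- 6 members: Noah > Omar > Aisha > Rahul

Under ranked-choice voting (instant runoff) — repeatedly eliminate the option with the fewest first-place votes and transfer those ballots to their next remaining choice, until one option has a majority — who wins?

Noah

Round 1: Rahul 6, Omar 14, Noah 6, Aisha 4. Eliminate Aisha.
Round 2: Rahul 6, Omar 14, Noah 10. Eliminate Rahul.
Round 3: Omar 14, Noah 16. Noah has a majority.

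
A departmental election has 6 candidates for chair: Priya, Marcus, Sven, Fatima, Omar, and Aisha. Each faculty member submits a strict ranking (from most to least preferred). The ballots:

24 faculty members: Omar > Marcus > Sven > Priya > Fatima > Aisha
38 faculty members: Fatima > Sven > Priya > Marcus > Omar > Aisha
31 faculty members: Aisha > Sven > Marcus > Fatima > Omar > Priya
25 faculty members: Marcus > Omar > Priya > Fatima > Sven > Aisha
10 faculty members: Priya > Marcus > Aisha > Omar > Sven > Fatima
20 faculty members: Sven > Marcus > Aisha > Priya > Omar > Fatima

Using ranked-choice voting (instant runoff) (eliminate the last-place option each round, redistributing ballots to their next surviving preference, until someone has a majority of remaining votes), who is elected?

Round 1: Priya 10, Marcus 25, Sven 20, Fatima 38, Omar 24, Aisha 31. Eliminate Priya.
Round 2: Marcus 35, Sven 20, Fatima 38, Omar 24, Aisha 31. Eliminate Sven.
Round 3: Marcus 55, Fatima 38, Omar 24, Aisha 31. Eliminate Omar.
Round 4: Marcus 79, Fatima 38, Aisha 31. Marcus has a majority.

Marcus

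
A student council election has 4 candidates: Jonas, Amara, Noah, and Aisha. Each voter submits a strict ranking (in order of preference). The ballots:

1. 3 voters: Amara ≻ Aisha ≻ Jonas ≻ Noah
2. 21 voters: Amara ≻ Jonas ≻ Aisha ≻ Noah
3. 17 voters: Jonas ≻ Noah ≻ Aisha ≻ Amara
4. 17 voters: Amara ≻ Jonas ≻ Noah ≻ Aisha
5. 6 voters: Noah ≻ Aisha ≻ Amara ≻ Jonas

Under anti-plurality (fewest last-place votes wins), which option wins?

Last-place votes: Jonas 6, Amara 17, Noah 24, Aisha 17.
Jonas is ranked last by the fewest voters, so Jonas wins.

Jonas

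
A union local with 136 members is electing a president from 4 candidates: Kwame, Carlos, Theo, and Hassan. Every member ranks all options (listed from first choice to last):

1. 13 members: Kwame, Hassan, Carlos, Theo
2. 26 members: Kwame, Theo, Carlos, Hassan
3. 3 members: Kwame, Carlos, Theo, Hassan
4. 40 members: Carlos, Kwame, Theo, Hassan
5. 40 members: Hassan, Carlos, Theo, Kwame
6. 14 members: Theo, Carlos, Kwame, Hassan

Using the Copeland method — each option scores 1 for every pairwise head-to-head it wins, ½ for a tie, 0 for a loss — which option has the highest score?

Kwame: beats Theo and Hassan; loses to Carlos → score 2.
Carlos: beats Kwame, Theo, and Hassan → score 3.
Theo: beats Hassan; loses to Kwame and Carlos → score 1.
Hassan: loses to Kwame, Carlos, and Theo → score 0.
Carlos has the best pairwise record.

Carlos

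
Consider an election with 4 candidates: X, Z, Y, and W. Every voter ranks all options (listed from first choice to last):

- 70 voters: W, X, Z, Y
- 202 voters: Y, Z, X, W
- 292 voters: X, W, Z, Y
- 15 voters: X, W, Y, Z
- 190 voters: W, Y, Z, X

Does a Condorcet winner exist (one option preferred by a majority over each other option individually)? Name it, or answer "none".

Checking pairwise contests:
Z beats X 392–377.
Y beats Z 407–362.
W beats Y 567–202.
X beats W 509–260.
Every option loses at least one head-to-head, so there is no Condorcet winner.

none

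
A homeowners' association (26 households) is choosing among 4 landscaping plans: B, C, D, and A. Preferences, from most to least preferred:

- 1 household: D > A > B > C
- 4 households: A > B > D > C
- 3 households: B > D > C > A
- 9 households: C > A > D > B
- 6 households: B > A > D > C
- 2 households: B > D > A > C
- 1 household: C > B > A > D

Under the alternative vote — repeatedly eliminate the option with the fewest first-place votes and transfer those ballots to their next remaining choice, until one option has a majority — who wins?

B

Round 1: B 11, C 10, D 1, A 4. Eliminate D.
Round 2: B 11, C 10, A 5. Eliminate A.
Round 3: B 16, C 10. B has a majority.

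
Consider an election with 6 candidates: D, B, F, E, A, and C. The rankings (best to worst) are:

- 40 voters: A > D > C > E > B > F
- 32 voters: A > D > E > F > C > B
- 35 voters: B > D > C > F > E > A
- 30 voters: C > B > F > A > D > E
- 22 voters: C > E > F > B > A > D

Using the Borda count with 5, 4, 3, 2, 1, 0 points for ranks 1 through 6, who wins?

D: 40·4 + 32·4 + 35·4 + 30·1 + 22·0 = 458
B: 40·1 + 32·0 + 35·5 + 30·4 + 22·2 = 379
F: 40·0 + 32·2 + 35·2 + 30·3 + 22·3 = 290
E: 40·2 + 32·3 + 35·1 + 30·0 + 22·4 = 299
A: 40·5 + 32·5 + 35·0 + 30·2 + 22·1 = 442
C: 40·3 + 32·1 + 35·3 + 30·5 + 22·5 = 517
C has the highest Borda score (517).

C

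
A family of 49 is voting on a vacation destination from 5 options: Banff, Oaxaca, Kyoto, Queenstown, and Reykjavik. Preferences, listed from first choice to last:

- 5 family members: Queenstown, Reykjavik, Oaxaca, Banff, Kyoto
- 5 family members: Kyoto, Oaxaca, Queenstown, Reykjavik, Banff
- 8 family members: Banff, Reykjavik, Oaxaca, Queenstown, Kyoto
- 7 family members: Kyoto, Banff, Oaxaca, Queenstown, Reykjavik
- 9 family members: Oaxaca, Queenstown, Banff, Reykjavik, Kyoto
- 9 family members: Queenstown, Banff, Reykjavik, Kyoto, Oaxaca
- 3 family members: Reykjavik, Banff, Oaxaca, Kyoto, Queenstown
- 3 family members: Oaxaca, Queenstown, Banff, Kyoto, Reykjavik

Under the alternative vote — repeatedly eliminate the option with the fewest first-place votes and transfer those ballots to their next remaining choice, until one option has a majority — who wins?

Round 1: Banff 8, Oaxaca 12, Kyoto 12, Queenstown 14, Reykjavik 3. Eliminate Reykjavik.
Round 2: Banff 11, Oaxaca 12, Kyoto 12, Queenstown 14. Eliminate Banff.
Round 3: Oaxaca 23, Kyoto 12, Queenstown 14. Eliminate Kyoto.
Round 4: Oaxaca 35, Queenstown 14. Oaxaca has a majority.

Oaxaca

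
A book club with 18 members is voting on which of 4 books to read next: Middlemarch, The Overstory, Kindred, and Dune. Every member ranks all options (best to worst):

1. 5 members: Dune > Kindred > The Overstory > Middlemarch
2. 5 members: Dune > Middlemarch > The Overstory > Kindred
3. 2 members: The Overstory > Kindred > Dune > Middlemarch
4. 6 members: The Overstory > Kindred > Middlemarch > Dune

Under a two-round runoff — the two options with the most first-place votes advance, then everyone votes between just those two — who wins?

Dune

Round 1 first-place votes: Middlemarch 0, The Overstory 8, Kindred 0, Dune 10.
Dune and The Overstory advance.
Runoff: Dune is preferred to The Overstory by 10 voters; The Overstory by 8.
Dune wins the runoff.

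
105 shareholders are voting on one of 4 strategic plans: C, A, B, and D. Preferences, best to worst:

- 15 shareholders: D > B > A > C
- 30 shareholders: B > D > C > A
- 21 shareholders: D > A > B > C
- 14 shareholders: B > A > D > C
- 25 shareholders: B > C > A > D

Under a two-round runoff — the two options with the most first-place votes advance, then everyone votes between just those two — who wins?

B

Round 1 first-place votes: C 0, A 0, B 69, D 36.
B and D advance.
Runoff: B is preferred to D by 69 voters; D by 36.
B wins the runoff.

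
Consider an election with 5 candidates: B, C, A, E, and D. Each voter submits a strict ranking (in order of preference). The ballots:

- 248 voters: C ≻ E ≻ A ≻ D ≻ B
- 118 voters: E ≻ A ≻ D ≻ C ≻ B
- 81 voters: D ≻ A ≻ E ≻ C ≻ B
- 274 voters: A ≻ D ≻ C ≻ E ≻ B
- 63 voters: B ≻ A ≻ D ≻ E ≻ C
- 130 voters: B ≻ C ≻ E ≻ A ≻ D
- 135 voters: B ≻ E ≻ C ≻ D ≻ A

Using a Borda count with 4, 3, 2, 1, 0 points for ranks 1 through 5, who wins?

A

B: 248·0 + 118·0 + 81·0 + 274·0 + 63·4 + 130·4 + 135·4 = 1312
C: 248·4 + 118·1 + 81·1 + 274·2 + 63·0 + 130·3 + 135·2 = 2399
A: 248·2 + 118·3 + 81·3 + 274·4 + 63·3 + 130·1 + 135·0 = 2508
E: 248·3 + 118·4 + 81·2 + 274·1 + 63·1 + 130·2 + 135·3 = 2380
D: 248·1 + 118·2 + 81·4 + 274·3 + 63·2 + 130·0 + 135·1 = 1891
A has the highest Borda score (2508).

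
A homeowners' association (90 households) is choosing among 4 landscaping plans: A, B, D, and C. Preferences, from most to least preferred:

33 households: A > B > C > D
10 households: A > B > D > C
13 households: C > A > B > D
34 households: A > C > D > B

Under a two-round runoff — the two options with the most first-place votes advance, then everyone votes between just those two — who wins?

Round 1 first-place votes: A 77, B 0, D 0, C 13.
A and C advance.
Runoff: A is preferred to C by 77 voters; C by 13.
A wins the runoff.

A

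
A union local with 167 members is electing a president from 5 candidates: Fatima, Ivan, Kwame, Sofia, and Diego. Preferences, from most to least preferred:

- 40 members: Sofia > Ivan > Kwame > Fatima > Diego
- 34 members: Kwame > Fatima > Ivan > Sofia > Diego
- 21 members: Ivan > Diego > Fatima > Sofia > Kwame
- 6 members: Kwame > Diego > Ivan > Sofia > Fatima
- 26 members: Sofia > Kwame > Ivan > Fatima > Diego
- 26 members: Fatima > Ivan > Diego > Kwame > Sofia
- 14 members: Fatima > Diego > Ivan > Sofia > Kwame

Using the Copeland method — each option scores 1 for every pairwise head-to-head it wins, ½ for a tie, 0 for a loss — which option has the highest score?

Fatima: beats Sofia and Diego; loses to Ivan and Kwame → score 2.
Ivan: beats Fatima, Kwame, Sofia, and Diego → score 4.
Kwame: beats Fatima and Diego; loses to Ivan and Sofia → score 2.
Sofia: beats Kwame and Diego; loses to Fatima and Ivan → score 2.
Diego: loses to Fatima, Ivan, Kwame, and Sofia → score 0.
Ivan has the best pairwise record.

Ivan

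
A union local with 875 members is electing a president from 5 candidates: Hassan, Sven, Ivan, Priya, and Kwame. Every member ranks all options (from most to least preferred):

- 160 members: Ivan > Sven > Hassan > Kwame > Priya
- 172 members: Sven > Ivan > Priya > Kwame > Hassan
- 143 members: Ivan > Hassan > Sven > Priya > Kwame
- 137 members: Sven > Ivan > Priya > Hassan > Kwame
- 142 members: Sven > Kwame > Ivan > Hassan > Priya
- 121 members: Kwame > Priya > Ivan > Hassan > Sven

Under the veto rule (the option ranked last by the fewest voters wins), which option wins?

Last-place votes: Hassan 172, Sven 121, Ivan 0, Priya 302, Kwame 280.
Ivan is ranked last by the fewest voters, so Ivan wins.

Ivan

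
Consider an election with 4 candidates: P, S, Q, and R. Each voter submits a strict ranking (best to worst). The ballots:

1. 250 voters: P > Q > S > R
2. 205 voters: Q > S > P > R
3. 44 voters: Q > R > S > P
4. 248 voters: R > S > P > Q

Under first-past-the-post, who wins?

P

First-place votes: P 250, S 0, Q 249, R 248.
P has the most first-place votes.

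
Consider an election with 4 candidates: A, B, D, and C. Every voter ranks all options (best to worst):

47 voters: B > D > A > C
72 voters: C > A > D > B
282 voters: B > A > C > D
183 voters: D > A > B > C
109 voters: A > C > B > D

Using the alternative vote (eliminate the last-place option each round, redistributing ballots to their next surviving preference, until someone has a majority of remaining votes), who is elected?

B

Round 1: A 109, B 329, D 183, C 72. Eliminate C.
Round 2: A 181, B 329, D 183. Eliminate A.
Round 3: B 438, D 255. B has a majority.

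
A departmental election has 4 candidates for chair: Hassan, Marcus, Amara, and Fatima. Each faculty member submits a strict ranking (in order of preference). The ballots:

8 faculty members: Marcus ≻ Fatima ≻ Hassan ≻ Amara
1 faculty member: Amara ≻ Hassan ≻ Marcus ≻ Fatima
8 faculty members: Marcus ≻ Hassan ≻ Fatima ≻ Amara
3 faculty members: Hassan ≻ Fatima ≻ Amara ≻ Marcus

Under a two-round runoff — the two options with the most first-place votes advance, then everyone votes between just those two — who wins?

Round 1 first-place votes: Hassan 3, Marcus 16, Amara 1, Fatima 0.
Marcus and Hassan advance.
Runoff: Marcus is preferred to Hassan by 16 voters; Hassan by 4.
Marcus wins the runoff.

Marcus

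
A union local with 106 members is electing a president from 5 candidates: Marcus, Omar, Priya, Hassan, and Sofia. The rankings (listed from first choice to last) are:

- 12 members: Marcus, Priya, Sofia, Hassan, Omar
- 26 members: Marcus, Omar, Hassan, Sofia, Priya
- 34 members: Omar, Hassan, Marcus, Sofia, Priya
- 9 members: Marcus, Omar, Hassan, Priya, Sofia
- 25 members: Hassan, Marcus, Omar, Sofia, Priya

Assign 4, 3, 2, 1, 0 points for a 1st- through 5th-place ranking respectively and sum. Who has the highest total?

Marcus

Marcus: 12·4 + 26·4 + 34·2 + 9·4 + 25·3 = 331
Omar: 12·0 + 26·3 + 34·4 + 9·3 + 25·2 = 291
Priya: 12·3 + 26·0 + 34·0 + 9·1 + 25·0 = 45
Hassan: 12·1 + 26·2 + 34·3 + 9·2 + 25·4 = 284
Sofia: 12·2 + 26·1 + 34·1 + 9·0 + 25·1 = 109
Marcus has the highest Borda score (331).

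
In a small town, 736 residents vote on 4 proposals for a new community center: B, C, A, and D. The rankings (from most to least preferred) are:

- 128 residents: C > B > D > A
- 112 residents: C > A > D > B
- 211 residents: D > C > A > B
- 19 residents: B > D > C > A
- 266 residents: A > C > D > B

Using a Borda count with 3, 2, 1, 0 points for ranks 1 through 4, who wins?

B: 128·2 + 112·0 + 211·0 + 19·3 + 266·0 = 313
C: 128·3 + 112·3 + 211·2 + 19·1 + 266·2 = 1693
A: 128·0 + 112·2 + 211·1 + 19·0 + 266·3 = 1233
D: 128·1 + 112·1 + 211·3 + 19·2 + 266·1 = 1177
C has the highest Borda score (1693).

C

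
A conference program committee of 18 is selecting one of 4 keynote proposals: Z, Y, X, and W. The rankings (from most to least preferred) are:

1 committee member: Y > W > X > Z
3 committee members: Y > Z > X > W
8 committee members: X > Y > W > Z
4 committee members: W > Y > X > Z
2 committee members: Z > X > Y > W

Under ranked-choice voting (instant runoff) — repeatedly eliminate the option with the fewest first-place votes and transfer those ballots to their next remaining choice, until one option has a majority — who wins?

Round 1: Z 2, Y 4, X 8, W 4. Eliminate Z.
Round 2: Y 4, X 10, W 4. X has a majority.

X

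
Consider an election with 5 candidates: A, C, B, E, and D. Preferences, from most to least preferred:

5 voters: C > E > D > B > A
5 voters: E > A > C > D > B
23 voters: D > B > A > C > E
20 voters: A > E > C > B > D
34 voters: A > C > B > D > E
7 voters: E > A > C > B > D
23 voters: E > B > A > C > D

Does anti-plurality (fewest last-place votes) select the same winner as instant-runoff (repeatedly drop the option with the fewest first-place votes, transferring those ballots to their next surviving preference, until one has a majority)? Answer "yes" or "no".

no

Anti-plurality — last-place votes: A 5, C 0, B 5, E 57, D 50. Winner: C.
Instant-runoff — R1 A 54, C 5, B 0, E 35, D 23 (B out); R2 A 54, C 5, E 35, D 23 (C out); R3 A 54, E 40, D 23 (D out); R4 A 77, E 40 (A winner). Winner: A.
The two methods disagree.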